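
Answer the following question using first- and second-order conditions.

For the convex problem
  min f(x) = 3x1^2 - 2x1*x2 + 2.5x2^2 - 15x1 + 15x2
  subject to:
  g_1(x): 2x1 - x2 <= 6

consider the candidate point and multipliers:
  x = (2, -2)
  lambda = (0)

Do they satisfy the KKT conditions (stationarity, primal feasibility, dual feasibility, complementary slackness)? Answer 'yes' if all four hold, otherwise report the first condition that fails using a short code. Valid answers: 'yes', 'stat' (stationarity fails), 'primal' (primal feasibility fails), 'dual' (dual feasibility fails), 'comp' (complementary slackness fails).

Gradient of f: grad f(x) = Q x + c = (1, 1)
Constraint values g_i(x) = a_i^T x - b_i:
  g_1((2, -2)) = 0
Stationarity residual: grad f(x) + sum_i lambda_i a_i = (1, 1)
  -> stationarity FAILS
Primal feasibility (all g_i <= 0): OK
Dual feasibility (all lambda_i >= 0): OK
Complementary slackness (lambda_i * g_i(x) = 0 for all i): OK

Verdict: the first failing condition is stationarity -> stat.

stat


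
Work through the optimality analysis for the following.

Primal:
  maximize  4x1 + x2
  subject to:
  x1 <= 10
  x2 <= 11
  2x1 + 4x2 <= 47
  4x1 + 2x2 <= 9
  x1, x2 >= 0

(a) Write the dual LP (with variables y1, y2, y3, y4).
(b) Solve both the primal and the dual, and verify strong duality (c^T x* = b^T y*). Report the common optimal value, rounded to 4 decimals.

The standard primal-dual pair for 'max c^T x s.t. A x <= b, x >= 0' is:
  Dual:  min b^T y  s.t.  A^T y >= c,  y >= 0.

So the dual LP is:
  minimize  10y1 + 11y2 + 47y3 + 9y4
  subject to:
    y1 + 2y3 + 4y4 >= 4
    y2 + 4y3 + 2y4 >= 1
    y1, y2, y3, y4 >= 0

Solving the primal: x* = (2.25, 0).
  primal value c^T x* = 9.
Solving the dual: y* = (0, 0, 0, 1).
  dual value b^T y* = 9.
Strong duality: c^T x* = b^T y*. Confirmed.

9


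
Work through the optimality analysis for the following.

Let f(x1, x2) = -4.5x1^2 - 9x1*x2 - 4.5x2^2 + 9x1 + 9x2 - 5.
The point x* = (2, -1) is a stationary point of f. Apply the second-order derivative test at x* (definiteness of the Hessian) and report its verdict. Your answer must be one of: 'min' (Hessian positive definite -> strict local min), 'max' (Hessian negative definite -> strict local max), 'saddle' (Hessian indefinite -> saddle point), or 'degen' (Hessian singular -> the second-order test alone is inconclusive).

Compute the Hessian H = grad^2 f:
  H = [[-9, -9], [-9, -9]]
Verify stationarity: grad f(x*) = H x* + g = (0, 0).
Eigenvalues of H: -18, 0.
H has a zero eigenvalue (singular; negative semidefinite but not definite), so H is neither positive definite, negative definite, nor indefinite. The second-order test alone is inconclusive -> degen.
(Indeed, f is constant along the null direction of H through x*, so x* is not a strict local extremum.)

degen


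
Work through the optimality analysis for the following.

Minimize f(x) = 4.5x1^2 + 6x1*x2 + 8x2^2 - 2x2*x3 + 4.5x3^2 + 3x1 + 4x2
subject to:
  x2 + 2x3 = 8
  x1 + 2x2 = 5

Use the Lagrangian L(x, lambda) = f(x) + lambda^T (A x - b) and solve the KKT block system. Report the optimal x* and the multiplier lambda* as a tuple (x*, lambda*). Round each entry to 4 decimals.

Form the Lagrangian:
  L(x, lambda) = (1/2) x^T Q x + c^T x + lambda^T (A x - b)
Stationarity (grad_x L = 0): Q x + c + A^T lambda = 0.
Primal feasibility: A x = b.

This gives the KKT block system:
  [ Q   A^T ] [ x     ]   [-c ]
  [ A    0  ] [ lambda ] = [ b ]

Solving the linear system:
  x*      = (-0.4574, 2.7287, 2.6357)
  lambda* = (-9.1318, -15.2558)
  f(x*)   = 79.438

x* = (-0.4574, 2.7287, 2.6357), lambda* = (-9.1318, -15.2558)


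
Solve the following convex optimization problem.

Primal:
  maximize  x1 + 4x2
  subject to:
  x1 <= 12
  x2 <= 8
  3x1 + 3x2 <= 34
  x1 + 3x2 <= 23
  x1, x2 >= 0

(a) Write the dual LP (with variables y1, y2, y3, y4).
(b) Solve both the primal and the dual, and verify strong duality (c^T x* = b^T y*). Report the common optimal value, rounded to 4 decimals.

The standard primal-dual pair for 'max c^T x s.t. A x <= b, x >= 0' is:
  Dual:  min b^T y  s.t.  A^T y >= c,  y >= 0.

So the dual LP is:
  minimize  12y1 + 8y2 + 34y3 + 23y4
  subject to:
    y1 + 3y3 + y4 >= 1
    y2 + 3y3 + 3y4 >= 4
    y1, y2, y3, y4 >= 0

Solving the primal: x* = (0, 7.6667).
  primal value c^T x* = 30.6667.
Solving the dual: y* = (0, 0, 0, 1.3333).
  dual value b^T y* = 30.6667.
Strong duality: c^T x* = b^T y*. Confirmed.

30.6667


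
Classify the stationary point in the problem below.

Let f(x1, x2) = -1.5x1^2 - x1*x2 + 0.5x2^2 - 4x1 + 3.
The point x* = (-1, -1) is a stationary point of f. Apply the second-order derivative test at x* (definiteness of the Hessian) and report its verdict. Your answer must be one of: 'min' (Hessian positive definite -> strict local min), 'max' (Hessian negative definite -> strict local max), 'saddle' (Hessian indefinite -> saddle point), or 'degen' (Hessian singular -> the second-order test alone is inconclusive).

Compute the Hessian H = grad^2 f:
  H = [[-3, -1], [-1, 1]]
Verify stationarity: grad f(x*) = H x* + g = (0, 0).
Eigenvalues of H: -3.2361, 1.2361.
Eigenvalues have mixed signs, so H is indefinite -> x* is a saddle point.

saddle


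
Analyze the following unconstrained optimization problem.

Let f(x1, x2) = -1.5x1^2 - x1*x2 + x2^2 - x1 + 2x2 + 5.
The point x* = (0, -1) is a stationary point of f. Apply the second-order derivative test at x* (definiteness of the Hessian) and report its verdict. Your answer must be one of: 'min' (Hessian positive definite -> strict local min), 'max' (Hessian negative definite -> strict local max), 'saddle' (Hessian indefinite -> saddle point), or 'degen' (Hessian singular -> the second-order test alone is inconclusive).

Compute the Hessian H = grad^2 f:
  H = [[-3, -1], [-1, 2]]
Verify stationarity: grad f(x*) = H x* + g = (0, 0).
Eigenvalues of H: -3.1926, 2.1926.
Eigenvalues have mixed signs, so H is indefinite -> x* is a saddle point.

saddle


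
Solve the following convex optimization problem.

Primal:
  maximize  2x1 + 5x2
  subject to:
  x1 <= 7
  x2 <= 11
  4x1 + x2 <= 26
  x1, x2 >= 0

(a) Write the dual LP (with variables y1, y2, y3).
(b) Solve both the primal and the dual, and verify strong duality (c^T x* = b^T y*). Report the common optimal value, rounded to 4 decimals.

The standard primal-dual pair for 'max c^T x s.t. A x <= b, x >= 0' is:
  Dual:  min b^T y  s.t.  A^T y >= c,  y >= 0.

So the dual LP is:
  minimize  7y1 + 11y2 + 26y3
  subject to:
    y1 + 4y3 >= 2
    y2 + y3 >= 5
    y1, y2, y3 >= 0

Solving the primal: x* = (3.75, 11).
  primal value c^T x* = 62.5.
Solving the dual: y* = (0, 4.5, 0.5).
  dual value b^T y* = 62.5.
Strong duality: c^T x* = b^T y*. Confirmed.

62.5


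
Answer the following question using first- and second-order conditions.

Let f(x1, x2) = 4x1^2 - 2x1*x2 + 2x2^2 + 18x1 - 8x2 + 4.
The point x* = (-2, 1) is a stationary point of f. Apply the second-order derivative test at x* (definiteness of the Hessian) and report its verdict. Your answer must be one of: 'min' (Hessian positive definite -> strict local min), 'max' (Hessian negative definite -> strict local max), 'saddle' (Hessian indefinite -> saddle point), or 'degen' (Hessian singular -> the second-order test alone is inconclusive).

Compute the Hessian H = grad^2 f:
  H = [[8, -2], [-2, 4]]
Verify stationarity: grad f(x*) = H x* + g = (0, 0).
Eigenvalues of H: 3.1716, 8.8284.
Both eigenvalues > 0, so H is positive definite -> x* is a strict local min.

min


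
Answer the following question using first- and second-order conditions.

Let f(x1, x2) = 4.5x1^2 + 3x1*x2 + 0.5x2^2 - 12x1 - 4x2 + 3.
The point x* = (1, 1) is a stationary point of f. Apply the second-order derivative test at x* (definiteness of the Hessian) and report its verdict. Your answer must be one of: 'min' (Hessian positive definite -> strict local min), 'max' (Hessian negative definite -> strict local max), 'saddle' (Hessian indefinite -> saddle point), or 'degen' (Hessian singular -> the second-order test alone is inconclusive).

Compute the Hessian H = grad^2 f:
  H = [[9, 3], [3, 1]]
Verify stationarity: grad f(x*) = H x* + g = (0, 0).
Eigenvalues of H: 0, 10.
H has a zero eigenvalue (singular; positive semidefinite but not definite), so H is neither positive definite, negative definite, nor indefinite. The second-order test alone is inconclusive -> degen.
(Indeed, f is constant along the null direction of H through x*, so x* is not a strict local extremum.)

degen


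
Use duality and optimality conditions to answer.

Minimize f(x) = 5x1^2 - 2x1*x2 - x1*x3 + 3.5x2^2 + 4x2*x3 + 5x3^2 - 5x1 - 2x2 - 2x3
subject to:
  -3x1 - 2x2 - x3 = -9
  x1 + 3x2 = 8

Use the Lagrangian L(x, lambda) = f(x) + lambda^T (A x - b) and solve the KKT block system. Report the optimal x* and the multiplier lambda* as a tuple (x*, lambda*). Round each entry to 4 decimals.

Form the Lagrangian:
  L(x, lambda) = (1/2) x^T Q x + c^T x + lambda^T (A x - b)
Stationarity (grad_x L = 0): Q x + c + A^T lambda = 0.
Primal feasibility: A x = b.

This gives the KKT block system:
  [ Q   A^T ] [ x     ]   [-c ]
  [ A    0  ] [ lambda ] = [ b ]

Solving the linear system:
  x*      = (1.6815, 2.1062, -0.2568)
  lambda* = (2.175, -1.3343)
  f(x*)   = 9.0717

x* = (1.6815, 2.1062, -0.2568), lambda* = (2.175, -1.3343)


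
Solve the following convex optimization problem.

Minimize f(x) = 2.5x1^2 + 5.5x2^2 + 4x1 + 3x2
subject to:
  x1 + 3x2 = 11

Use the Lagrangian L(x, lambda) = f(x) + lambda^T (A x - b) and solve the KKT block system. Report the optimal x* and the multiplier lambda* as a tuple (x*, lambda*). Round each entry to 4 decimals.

Form the Lagrangian:
  L(x, lambda) = (1/2) x^T Q x + c^T x + lambda^T (A x - b)
Stationarity (grad_x L = 0): Q x + c + A^T lambda = 0.
Primal feasibility: A x = b.

This gives the KKT block system:
  [ Q   A^T ] [ x     ]   [-c ]
  [ A    0  ] [ lambda ] = [ b ]

Solving the linear system:
  x*      = (1.6786, 3.1071)
  lambda* = (-12.3929)
  f(x*)   = 76.1786

x* = (1.6786, 3.1071), lambda* = (-12.3929)


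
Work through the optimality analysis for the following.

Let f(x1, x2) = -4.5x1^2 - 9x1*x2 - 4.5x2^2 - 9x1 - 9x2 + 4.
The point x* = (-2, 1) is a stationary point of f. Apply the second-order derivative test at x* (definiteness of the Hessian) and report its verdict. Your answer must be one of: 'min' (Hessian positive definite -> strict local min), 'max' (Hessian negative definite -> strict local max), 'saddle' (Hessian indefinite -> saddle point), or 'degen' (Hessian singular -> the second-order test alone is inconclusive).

Compute the Hessian H = grad^2 f:
  H = [[-9, -9], [-9, -9]]
Verify stationarity: grad f(x*) = H x* + g = (0, 0).
Eigenvalues of H: -18, 0.
H has a zero eigenvalue (singular; negative semidefinite but not definite), so H is neither positive definite, negative definite, nor indefinite. The second-order test alone is inconclusive -> degen.
(Indeed, f is constant along the null direction of H through x*, so x* is not a strict local extremum.)

degen


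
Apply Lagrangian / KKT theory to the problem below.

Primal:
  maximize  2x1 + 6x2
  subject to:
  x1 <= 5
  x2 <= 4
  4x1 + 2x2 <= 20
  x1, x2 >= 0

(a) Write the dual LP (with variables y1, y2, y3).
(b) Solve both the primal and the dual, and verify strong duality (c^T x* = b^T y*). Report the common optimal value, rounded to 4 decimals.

The standard primal-dual pair for 'max c^T x s.t. A x <= b, x >= 0' is:
  Dual:  min b^T y  s.t.  A^T y >= c,  y >= 0.

So the dual LP is:
  minimize  5y1 + 4y2 + 20y3
  subject to:
    y1 + 4y3 >= 2
    y2 + 2y3 >= 6
    y1, y2, y3 >= 0

Solving the primal: x* = (3, 4).
  primal value c^T x* = 30.
Solving the dual: y* = (0, 5, 0.5).
  dual value b^T y* = 30.
Strong duality: c^T x* = b^T y*. Confirmed.

30


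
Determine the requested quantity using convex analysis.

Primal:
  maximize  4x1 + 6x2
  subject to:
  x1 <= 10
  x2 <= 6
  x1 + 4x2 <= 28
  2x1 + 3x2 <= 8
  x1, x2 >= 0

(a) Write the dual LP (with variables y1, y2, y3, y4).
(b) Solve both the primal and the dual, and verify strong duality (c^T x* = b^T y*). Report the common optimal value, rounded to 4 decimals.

The standard primal-dual pair for 'max c^T x s.t. A x <= b, x >= 0' is:
  Dual:  min b^T y  s.t.  A^T y >= c,  y >= 0.

So the dual LP is:
  minimize  10y1 + 6y2 + 28y3 + 8y4
  subject to:
    y1 + y3 + 2y4 >= 4
    y2 + 4y3 + 3y4 >= 6
    y1, y2, y3, y4 >= 0

Solving the primal: x* = (4, 0).
  primal value c^T x* = 16.
Solving the dual: y* = (0, 0, 0, 2).
  dual value b^T y* = 16.
Strong duality: c^T x* = b^T y*. Confirmed.

16


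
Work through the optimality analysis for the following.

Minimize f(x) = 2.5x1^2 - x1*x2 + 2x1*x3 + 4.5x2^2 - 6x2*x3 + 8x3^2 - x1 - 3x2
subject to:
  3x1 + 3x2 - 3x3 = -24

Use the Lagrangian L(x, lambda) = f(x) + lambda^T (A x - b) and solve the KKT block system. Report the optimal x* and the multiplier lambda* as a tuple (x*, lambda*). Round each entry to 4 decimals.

Form the Lagrangian:
  L(x, lambda) = (1/2) x^T Q x + c^T x + lambda^T (A x - b)
Stationarity (grad_x L = 0): Q x + c + A^T lambda = 0.
Primal feasibility: A x = b.

This gives the KKT block system:
  [ Q   A^T ] [ x     ]   [-c ]
  [ A    0  ] [ lambda ] = [ b ]

Solving the linear system:
  x*      = (-4.9608, -1.7255, 1.3137)
  lambda* = (7.1503)
  f(x*)   = 90.8725

x* = (-4.9608, -1.7255, 1.3137), lambda* = (7.1503)


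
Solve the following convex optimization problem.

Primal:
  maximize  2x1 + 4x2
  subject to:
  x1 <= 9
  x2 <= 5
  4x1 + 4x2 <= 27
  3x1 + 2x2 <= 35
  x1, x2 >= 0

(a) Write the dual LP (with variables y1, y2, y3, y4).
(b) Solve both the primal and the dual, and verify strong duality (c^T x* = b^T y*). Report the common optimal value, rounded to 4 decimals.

The standard primal-dual pair for 'max c^T x s.t. A x <= b, x >= 0' is:
  Dual:  min b^T y  s.t.  A^T y >= c,  y >= 0.

So the dual LP is:
  minimize  9y1 + 5y2 + 27y3 + 35y4
  subject to:
    y1 + 4y3 + 3y4 >= 2
    y2 + 4y3 + 2y4 >= 4
    y1, y2, y3, y4 >= 0

Solving the primal: x* = (1.75, 5).
  primal value c^T x* = 23.5.
Solving the dual: y* = (0, 2, 0.5, 0).
  dual value b^T y* = 23.5.
Strong duality: c^T x* = b^T y*. Confirmed.

23.5


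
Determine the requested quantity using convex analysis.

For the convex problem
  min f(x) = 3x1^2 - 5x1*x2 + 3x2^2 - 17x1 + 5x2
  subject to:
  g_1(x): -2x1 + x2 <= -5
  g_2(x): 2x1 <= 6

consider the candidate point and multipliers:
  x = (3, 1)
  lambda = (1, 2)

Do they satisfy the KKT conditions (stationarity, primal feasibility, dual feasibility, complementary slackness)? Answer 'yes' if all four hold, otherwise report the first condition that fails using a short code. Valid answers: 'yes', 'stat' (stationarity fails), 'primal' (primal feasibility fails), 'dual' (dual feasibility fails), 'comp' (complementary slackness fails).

Gradient of f: grad f(x) = Q x + c = (-4, -4)
Constraint values g_i(x) = a_i^T x - b_i:
  g_1((3, 1)) = 0
  g_2((3, 1)) = 0
Stationarity residual: grad f(x) + sum_i lambda_i a_i = (-2, -3)
  -> stationarity FAILS
Primal feasibility (all g_i <= 0): OK
Dual feasibility (all lambda_i >= 0): OK
Complementary slackness (lambda_i * g_i(x) = 0 for all i): OK

Verdict: the first failing condition is stationarity -> stat.

stat


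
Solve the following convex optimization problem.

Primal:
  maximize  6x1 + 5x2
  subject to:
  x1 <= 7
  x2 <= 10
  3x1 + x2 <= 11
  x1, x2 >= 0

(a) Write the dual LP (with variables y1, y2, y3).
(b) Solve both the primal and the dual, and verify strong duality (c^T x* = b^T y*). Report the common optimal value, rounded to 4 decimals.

The standard primal-dual pair for 'max c^T x s.t. A x <= b, x >= 0' is:
  Dual:  min b^T y  s.t.  A^T y >= c,  y >= 0.

So the dual LP is:
  minimize  7y1 + 10y2 + 11y3
  subject to:
    y1 + 3y3 >= 6
    y2 + y3 >= 5
    y1, y2, y3 >= 0

Solving the primal: x* = (0.3333, 10).
  primal value c^T x* = 52.
Solving the dual: y* = (0, 3, 2).
  dual value b^T y* = 52.
Strong duality: c^T x* = b^T y*. Confirmed.

52


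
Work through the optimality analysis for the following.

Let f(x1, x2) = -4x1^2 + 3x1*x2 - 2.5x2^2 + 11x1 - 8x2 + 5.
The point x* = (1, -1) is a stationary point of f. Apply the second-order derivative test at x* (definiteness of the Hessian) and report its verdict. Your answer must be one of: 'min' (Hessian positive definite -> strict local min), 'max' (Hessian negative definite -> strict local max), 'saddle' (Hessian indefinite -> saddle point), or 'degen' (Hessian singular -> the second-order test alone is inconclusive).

Compute the Hessian H = grad^2 f:
  H = [[-8, 3], [3, -5]]
Verify stationarity: grad f(x*) = H x* + g = (0, 0).
Eigenvalues of H: -9.8541, -3.1459.
Both eigenvalues < 0, so H is negative definite -> x* is a strict local max.

max


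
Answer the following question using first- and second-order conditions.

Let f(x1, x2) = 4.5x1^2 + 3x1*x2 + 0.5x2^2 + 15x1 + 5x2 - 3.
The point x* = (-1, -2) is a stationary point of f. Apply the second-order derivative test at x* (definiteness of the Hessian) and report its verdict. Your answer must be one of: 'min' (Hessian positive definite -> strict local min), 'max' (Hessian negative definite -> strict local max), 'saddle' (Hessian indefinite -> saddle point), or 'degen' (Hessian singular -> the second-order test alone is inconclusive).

Compute the Hessian H = grad^2 f:
  H = [[9, 3], [3, 1]]
Verify stationarity: grad f(x*) = H x* + g = (0, 0).
Eigenvalues of H: 0, 10.
H has a zero eigenvalue (singular; positive semidefinite but not definite), so H is neither positive definite, negative definite, nor indefinite. The second-order test alone is inconclusive -> degen.
(Indeed, f is constant along the null direction of H through x*, so x* is not a strict local extremum.)

degen


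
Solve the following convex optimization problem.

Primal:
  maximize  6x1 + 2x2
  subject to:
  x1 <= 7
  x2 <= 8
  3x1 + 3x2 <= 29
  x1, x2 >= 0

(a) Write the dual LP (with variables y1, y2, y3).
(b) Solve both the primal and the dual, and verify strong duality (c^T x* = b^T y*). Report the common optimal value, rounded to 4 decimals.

The standard primal-dual pair for 'max c^T x s.t. A x <= b, x >= 0' is:
  Dual:  min b^T y  s.t.  A^T y >= c,  y >= 0.

So the dual LP is:
  minimize  7y1 + 8y2 + 29y3
  subject to:
    y1 + 3y3 >= 6
    y2 + 3y3 >= 2
    y1, y2, y3 >= 0

Solving the primal: x* = (7, 2.6667).
  primal value c^T x* = 47.3333.
Solving the dual: y* = (4, 0, 0.6667).
  dual value b^T y* = 47.3333.
Strong duality: c^T x* = b^T y*. Confirmed.

47.3333


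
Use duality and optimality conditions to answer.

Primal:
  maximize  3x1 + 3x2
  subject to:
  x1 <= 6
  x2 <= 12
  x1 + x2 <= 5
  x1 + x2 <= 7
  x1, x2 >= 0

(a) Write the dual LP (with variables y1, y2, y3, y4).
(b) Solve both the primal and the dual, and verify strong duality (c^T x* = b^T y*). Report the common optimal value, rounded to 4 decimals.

The standard primal-dual pair for 'max c^T x s.t. A x <= b, x >= 0' is:
  Dual:  min b^T y  s.t.  A^T y >= c,  y >= 0.

So the dual LP is:
  minimize  6y1 + 12y2 + 5y3 + 7y4
  subject to:
    y1 + y3 + y4 >= 3
    y2 + y3 + y4 >= 3
    y1, y2, y3, y4 >= 0

Solving the primal: x* = (5, 0).
  primal value c^T x* = 15.
Solving the dual: y* = (0, 0, 3, 0).
  dual value b^T y* = 15.
Strong duality: c^T x* = b^T y*. Confirmed.

15


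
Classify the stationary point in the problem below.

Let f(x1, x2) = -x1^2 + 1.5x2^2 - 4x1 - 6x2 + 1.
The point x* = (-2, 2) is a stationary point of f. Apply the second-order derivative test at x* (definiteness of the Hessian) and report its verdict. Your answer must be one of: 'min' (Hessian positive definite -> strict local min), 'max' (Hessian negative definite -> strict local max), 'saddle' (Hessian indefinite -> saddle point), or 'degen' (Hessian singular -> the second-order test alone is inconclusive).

Compute the Hessian H = grad^2 f:
  H = [[-2, 0], [0, 3]]
Verify stationarity: grad f(x*) = H x* + g = (0, 0).
Eigenvalues of H: -2, 3.
Eigenvalues have mixed signs, so H is indefinite -> x* is a saddle point.

saddle


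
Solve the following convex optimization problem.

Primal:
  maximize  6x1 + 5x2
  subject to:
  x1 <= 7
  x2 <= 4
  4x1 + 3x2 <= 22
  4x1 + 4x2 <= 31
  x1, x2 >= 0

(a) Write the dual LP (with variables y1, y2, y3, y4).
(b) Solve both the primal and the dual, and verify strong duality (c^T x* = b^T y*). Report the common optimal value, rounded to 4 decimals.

The standard primal-dual pair for 'max c^T x s.t. A x <= b, x >= 0' is:
  Dual:  min b^T y  s.t.  A^T y >= c,  y >= 0.

So the dual LP is:
  minimize  7y1 + 4y2 + 22y3 + 31y4
  subject to:
    y1 + 4y3 + 4y4 >= 6
    y2 + 3y3 + 4y4 >= 5
    y1, y2, y3, y4 >= 0

Solving the primal: x* = (2.5, 4).
  primal value c^T x* = 35.
Solving the dual: y* = (0, 0.5, 1.5, 0).
  dual value b^T y* = 35.
Strong duality: c^T x* = b^T y*. Confirmed.

35


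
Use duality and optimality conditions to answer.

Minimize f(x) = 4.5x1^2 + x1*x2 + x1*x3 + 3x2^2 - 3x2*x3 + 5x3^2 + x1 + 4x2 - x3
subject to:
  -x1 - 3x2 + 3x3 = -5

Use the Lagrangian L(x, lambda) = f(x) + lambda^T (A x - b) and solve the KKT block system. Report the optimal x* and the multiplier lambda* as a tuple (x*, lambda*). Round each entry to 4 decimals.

Form the Lagrangian:
  L(x, lambda) = (1/2) x^T Q x + c^T x + lambda^T (A x - b)
Stationarity (grad_x L = 0): Q x + c + A^T lambda = 0.
Primal feasibility: A x = b.

This gives the KKT block system:
  [ Q   A^T ] [ x     ]   [-c ]
  [ A    0  ] [ lambda ] = [ b ]

Solving the linear system:
  x*      = (0.3146, 0.7303, -0.8315)
  lambda* = (3.7303)
  f(x*)   = 11.3596

x* = (0.3146, 0.7303, -0.8315), lambda* = (3.7303)


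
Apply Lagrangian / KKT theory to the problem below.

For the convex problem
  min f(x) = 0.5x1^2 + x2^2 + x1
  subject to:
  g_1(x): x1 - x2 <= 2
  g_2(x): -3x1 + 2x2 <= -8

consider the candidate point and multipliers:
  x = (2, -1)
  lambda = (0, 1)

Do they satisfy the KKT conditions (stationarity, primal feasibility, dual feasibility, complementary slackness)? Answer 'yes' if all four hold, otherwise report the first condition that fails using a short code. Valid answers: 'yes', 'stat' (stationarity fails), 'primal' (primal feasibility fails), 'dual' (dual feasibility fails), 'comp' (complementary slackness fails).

Gradient of f: grad f(x) = Q x + c = (3, -2)
Constraint values g_i(x) = a_i^T x - b_i:
  g_1((2, -1)) = 1
  g_2((2, -1)) = 0
Stationarity residual: grad f(x) + sum_i lambda_i a_i = (0, 0)
  -> stationarity OK
Primal feasibility (all g_i <= 0): FAILS
Dual feasibility (all lambda_i >= 0): OK
Complementary slackness (lambda_i * g_i(x) = 0 for all i): OK

Verdict: the first failing condition is primal_feasibility -> primal.

primal


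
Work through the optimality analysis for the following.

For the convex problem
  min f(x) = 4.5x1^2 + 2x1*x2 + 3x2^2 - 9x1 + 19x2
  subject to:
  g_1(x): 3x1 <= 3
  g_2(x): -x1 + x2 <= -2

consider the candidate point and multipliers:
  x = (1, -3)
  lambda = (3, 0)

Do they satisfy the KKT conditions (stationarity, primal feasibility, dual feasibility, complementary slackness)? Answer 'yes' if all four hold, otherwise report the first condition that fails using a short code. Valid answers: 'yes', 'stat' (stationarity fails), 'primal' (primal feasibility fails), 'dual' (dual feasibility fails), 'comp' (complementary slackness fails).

Gradient of f: grad f(x) = Q x + c = (-6, 3)
Constraint values g_i(x) = a_i^T x - b_i:
  g_1((1, -3)) = 0
  g_2((1, -3)) = -2
Stationarity residual: grad f(x) + sum_i lambda_i a_i = (3, 3)
  -> stationarity FAILS
Primal feasibility (all g_i <= 0): OK
Dual feasibility (all lambda_i >= 0): OK
Complementary slackness (lambda_i * g_i(x) = 0 for all i): OK

Verdict: the first failing condition is stationarity -> stat.

stat


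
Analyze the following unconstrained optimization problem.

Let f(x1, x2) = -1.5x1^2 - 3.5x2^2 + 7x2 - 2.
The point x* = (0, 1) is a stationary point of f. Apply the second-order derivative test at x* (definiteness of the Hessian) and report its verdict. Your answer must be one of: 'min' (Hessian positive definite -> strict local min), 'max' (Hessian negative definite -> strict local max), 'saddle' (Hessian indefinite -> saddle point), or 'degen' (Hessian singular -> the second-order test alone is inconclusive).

Compute the Hessian H = grad^2 f:
  H = [[-3, 0], [0, -7]]
Verify stationarity: grad f(x*) = H x* + g = (0, 0).
Eigenvalues of H: -7, -3.
Both eigenvalues < 0, so H is negative definite -> x* is a strict local max.

max


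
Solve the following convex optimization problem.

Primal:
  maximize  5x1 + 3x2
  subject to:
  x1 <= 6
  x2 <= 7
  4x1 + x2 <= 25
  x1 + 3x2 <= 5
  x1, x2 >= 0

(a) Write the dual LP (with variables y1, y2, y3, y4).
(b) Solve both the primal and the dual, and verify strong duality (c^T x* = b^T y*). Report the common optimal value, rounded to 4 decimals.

The standard primal-dual pair for 'max c^T x s.t. A x <= b, x >= 0' is:
  Dual:  min b^T y  s.t.  A^T y >= c,  y >= 0.

So the dual LP is:
  minimize  6y1 + 7y2 + 25y3 + 5y4
  subject to:
    y1 + 4y3 + y4 >= 5
    y2 + y3 + 3y4 >= 3
    y1, y2, y3, y4 >= 0

Solving the primal: x* = (5, 0).
  primal value c^T x* = 25.
Solving the dual: y* = (0, 0, 0, 5).
  dual value b^T y* = 25.
Strong duality: c^T x* = b^T y*. Confirmed.

25


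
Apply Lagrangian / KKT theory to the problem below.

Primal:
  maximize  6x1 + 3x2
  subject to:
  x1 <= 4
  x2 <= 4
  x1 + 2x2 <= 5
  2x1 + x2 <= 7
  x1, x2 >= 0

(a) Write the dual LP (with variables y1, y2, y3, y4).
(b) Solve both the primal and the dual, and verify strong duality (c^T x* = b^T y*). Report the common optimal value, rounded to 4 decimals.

The standard primal-dual pair for 'max c^T x s.t. A x <= b, x >= 0' is:
  Dual:  min b^T y  s.t.  A^T y >= c,  y >= 0.

So the dual LP is:
  minimize  4y1 + 4y2 + 5y3 + 7y4
  subject to:
    y1 + y3 + 2y4 >= 6
    y2 + 2y3 + y4 >= 3
    y1, y2, y3, y4 >= 0

Solving the primal: x* = (3.5, 0).
  primal value c^T x* = 21.
Solving the dual: y* = (0, 0, 0, 3).
  dual value b^T y* = 21.
Strong duality: c^T x* = b^T y*. Confirmed.

21


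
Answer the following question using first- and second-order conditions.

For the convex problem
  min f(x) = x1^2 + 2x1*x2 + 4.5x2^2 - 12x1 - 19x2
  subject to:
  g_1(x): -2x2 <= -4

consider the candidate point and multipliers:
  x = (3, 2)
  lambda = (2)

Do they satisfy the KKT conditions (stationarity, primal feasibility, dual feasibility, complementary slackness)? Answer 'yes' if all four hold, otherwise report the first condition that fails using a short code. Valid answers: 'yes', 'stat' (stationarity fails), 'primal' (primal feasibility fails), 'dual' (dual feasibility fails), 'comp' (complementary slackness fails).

Gradient of f: grad f(x) = Q x + c = (-2, 5)
Constraint values g_i(x) = a_i^T x - b_i:
  g_1((3, 2)) = 0
Stationarity residual: grad f(x) + sum_i lambda_i a_i = (-2, 1)
  -> stationarity FAILS
Primal feasibility (all g_i <= 0): OK
Dual feasibility (all lambda_i >= 0): OK
Complementary slackness (lambda_i * g_i(x) = 0 for all i): OK

Verdict: the first failing condition is stationarity -> stat.

stat


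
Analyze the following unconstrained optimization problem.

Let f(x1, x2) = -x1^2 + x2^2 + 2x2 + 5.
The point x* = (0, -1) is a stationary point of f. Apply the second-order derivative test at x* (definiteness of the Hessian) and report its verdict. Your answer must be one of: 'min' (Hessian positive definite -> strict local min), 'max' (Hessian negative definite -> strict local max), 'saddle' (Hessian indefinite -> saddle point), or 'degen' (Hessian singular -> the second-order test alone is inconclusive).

Compute the Hessian H = grad^2 f:
  H = [[-2, 0], [0, 2]]
Verify stationarity: grad f(x*) = H x* + g = (0, 0).
Eigenvalues of H: -2, 2.
Eigenvalues have mixed signs, so H is indefinite -> x* is a saddle point.

saddle


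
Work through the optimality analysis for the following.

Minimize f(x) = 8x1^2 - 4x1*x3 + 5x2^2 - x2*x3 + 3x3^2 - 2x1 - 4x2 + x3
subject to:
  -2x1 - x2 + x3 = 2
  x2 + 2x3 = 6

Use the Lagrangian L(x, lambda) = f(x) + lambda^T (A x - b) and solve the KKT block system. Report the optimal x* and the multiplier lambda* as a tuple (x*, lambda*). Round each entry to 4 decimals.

Form the Lagrangian:
  L(x, lambda) = (1/2) x^T Q x + c^T x + lambda^T (A x - b)
Stationarity (grad_x L = 0): Q x + c + A^T lambda = 0.
Primal feasibility: A x = b.

This gives the KKT block system:
  [ Q   A^T ] [ x     ]   [-c ]
  [ A    0  ] [ lambda ] = [ b ]

Solving the linear system:
  x*      = (0.0541, 0.5946, 2.7027)
  lambda* = (-5.973, -5.2162)
  f(x*)   = 21.7297

x* = (0.0541, 0.5946, 2.7027), lambda* = (-5.973, -5.2162)


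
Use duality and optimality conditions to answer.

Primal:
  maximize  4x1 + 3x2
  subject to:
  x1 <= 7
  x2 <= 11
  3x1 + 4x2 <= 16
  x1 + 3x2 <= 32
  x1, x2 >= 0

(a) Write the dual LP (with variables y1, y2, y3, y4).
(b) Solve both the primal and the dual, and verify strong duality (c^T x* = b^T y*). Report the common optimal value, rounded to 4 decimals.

The standard primal-dual pair for 'max c^T x s.t. A x <= b, x >= 0' is:
  Dual:  min b^T y  s.t.  A^T y >= c,  y >= 0.

So the dual LP is:
  minimize  7y1 + 11y2 + 16y3 + 32y4
  subject to:
    y1 + 3y3 + y4 >= 4
    y2 + 4y3 + 3y4 >= 3
    y1, y2, y3, y4 >= 0

Solving the primal: x* = (5.3333, 0).
  primal value c^T x* = 21.3333.
Solving the dual: y* = (0, 0, 1.3333, 0).
  dual value b^T y* = 21.3333.
Strong duality: c^T x* = b^T y*. Confirmed.

21.3333


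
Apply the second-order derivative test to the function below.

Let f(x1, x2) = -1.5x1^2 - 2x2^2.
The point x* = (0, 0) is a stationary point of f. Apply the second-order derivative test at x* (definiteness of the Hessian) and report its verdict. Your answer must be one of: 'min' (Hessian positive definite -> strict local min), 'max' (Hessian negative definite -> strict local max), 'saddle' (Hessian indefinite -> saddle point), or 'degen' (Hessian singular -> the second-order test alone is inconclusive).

Compute the Hessian H = grad^2 f:
  H = [[-3, 0], [0, -4]]
Verify stationarity: grad f(x*) = H x* + g = (0, 0).
Eigenvalues of H: -4, -3.
Both eigenvalues < 0, so H is negative definite -> x* is a strict local max.

max


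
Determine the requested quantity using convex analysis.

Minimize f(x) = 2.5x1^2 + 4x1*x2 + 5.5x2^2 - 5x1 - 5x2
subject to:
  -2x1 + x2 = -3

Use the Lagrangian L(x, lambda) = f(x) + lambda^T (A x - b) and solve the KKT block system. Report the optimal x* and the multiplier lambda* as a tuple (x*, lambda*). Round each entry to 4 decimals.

Form the Lagrangian:
  L(x, lambda) = (1/2) x^T Q x + c^T x + lambda^T (A x - b)
Stationarity (grad_x L = 0): Q x + c + A^T lambda = 0.
Primal feasibility: A x = b.

This gives the KKT block system:
  [ Q   A^T ] [ x     ]   [-c ]
  [ A    0  ] [ lambda ] = [ b ]

Solving the linear system:
  x*      = (1.4308, -0.1385)
  lambda* = (0.8)
  f(x*)   = -2.0308

x* = (1.4308, -0.1385), lambda* = (0.8)


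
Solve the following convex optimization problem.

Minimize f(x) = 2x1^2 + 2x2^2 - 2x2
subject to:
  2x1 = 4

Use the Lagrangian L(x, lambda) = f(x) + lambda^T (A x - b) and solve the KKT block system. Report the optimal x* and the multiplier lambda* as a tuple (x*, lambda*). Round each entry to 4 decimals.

Form the Lagrangian:
  L(x, lambda) = (1/2) x^T Q x + c^T x + lambda^T (A x - b)
Stationarity (grad_x L = 0): Q x + c + A^T lambda = 0.
Primal feasibility: A x = b.

This gives the KKT block system:
  [ Q   A^T ] [ x     ]   [-c ]
  [ A    0  ] [ lambda ] = [ b ]

Solving the linear system:
  x*      = (2, 0.5)
  lambda* = (-4)
  f(x*)   = 7.5

x* = (2, 0.5), lambda* = (-4)


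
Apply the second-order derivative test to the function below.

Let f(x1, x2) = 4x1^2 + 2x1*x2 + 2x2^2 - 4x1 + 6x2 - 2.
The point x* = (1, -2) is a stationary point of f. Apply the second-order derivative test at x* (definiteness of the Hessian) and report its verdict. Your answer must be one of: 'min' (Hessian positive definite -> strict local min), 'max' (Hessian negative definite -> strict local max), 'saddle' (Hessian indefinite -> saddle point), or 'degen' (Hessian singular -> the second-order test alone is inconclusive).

Compute the Hessian H = grad^2 f:
  H = [[8, 2], [2, 4]]
Verify stationarity: grad f(x*) = H x* + g = (0, 0).
Eigenvalues of H: 3.1716, 8.8284.
Both eigenvalues > 0, so H is positive definite -> x* is a strict local min.

min


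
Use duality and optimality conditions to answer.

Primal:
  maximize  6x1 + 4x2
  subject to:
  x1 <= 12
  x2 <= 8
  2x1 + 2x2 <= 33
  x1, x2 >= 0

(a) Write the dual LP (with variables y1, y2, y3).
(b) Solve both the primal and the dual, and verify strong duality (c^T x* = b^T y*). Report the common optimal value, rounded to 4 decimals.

The standard primal-dual pair for 'max c^T x s.t. A x <= b, x >= 0' is:
  Dual:  min b^T y  s.t.  A^T y >= c,  y >= 0.

So the dual LP is:
  minimize  12y1 + 8y2 + 33y3
  subject to:
    y1 + 2y3 >= 6
    y2 + 2y3 >= 4
    y1, y2, y3 >= 0

Solving the primal: x* = (12, 4.5).
  primal value c^T x* = 90.
Solving the dual: y* = (2, 0, 2).
  dual value b^T y* = 90.
Strong duality: c^T x* = b^T y*. Confirmed.

90


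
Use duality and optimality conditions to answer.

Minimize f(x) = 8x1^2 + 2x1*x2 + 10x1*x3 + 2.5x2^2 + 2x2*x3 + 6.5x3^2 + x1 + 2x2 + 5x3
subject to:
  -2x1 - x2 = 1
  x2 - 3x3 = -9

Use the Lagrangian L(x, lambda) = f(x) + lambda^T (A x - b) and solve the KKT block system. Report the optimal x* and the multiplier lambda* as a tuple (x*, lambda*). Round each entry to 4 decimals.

Form the Lagrangian:
  L(x, lambda) = (1/2) x^T Q x + c^T x + lambda^T (A x - b)
Stationarity (grad_x L = 0): Q x + c + A^T lambda = 0.
Primal feasibility: A x = b.

This gives the KKT block system:
  [ Q   A^T ] [ x     ]   [-c ]
  [ A    0  ] [ lambda ] = [ b ]

Solving the linear system:
  x*      = (0.1595, -1.319, 2.5603)
  lambda* = (13.2586, 12.4138)
  f(x*)   = 54.3944

x* = (0.1595, -1.319, 2.5603), lambda* = (13.2586, 12.4138)


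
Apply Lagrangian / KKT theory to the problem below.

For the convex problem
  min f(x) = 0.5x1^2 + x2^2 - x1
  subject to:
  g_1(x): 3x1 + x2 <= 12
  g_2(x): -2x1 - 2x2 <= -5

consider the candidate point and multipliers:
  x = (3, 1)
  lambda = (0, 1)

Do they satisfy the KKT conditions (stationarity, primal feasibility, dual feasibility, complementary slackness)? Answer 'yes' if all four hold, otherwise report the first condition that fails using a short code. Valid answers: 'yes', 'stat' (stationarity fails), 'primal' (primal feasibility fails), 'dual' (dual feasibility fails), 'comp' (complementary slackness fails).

Gradient of f: grad f(x) = Q x + c = (2, 2)
Constraint values g_i(x) = a_i^T x - b_i:
  g_1((3, 1)) = -2
  g_2((3, 1)) = -3
Stationarity residual: grad f(x) + sum_i lambda_i a_i = (0, 0)
  -> stationarity OK
Primal feasibility (all g_i <= 0): OK
Dual feasibility (all lambda_i >= 0): OK
Complementary slackness (lambda_i * g_i(x) = 0 for all i): FAILS

Verdict: the first failing condition is complementary_slackness -> comp.

comp


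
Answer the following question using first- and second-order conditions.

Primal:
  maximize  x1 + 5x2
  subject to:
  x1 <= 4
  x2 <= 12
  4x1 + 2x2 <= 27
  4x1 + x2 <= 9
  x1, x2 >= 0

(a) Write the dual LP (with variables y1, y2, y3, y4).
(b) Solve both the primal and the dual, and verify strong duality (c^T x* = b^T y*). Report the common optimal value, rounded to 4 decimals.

The standard primal-dual pair for 'max c^T x s.t. A x <= b, x >= 0' is:
  Dual:  min b^T y  s.t.  A^T y >= c,  y >= 0.

So the dual LP is:
  minimize  4y1 + 12y2 + 27y3 + 9y4
  subject to:
    y1 + 4y3 + 4y4 >= 1
    y2 + 2y3 + y4 >= 5
    y1, y2, y3, y4 >= 0

Solving the primal: x* = (0, 9).
  primal value c^T x* = 45.
Solving the dual: y* = (0, 0, 0, 5).
  dual value b^T y* = 45.
Strong duality: c^T x* = b^T y*. Confirmed.

45


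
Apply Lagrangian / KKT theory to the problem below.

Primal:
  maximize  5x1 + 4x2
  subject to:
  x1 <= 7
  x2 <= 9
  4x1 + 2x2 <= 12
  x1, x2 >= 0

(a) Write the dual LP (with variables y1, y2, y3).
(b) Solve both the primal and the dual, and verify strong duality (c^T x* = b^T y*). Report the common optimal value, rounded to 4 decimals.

The standard primal-dual pair for 'max c^T x s.t. A x <= b, x >= 0' is:
  Dual:  min b^T y  s.t.  A^T y >= c,  y >= 0.

So the dual LP is:
  minimize  7y1 + 9y2 + 12y3
  subject to:
    y1 + 4y3 >= 5
    y2 + 2y3 >= 4
    y1, y2, y3 >= 0

Solving the primal: x* = (0, 6).
  primal value c^T x* = 24.
Solving the dual: y* = (0, 0, 2).
  dual value b^T y* = 24.
Strong duality: c^T x* = b^T y*. Confirmed.

24


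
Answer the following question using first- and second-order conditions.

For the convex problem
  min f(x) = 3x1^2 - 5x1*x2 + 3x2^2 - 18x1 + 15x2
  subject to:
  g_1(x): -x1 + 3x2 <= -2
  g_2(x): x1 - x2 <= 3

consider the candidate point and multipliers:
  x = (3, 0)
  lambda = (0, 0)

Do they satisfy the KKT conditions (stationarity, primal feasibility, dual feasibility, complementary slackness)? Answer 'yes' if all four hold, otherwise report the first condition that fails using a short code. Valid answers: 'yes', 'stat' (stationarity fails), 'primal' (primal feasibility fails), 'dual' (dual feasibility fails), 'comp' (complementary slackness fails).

Gradient of f: grad f(x) = Q x + c = (0, 0)
Constraint values g_i(x) = a_i^T x - b_i:
  g_1((3, 0)) = -1
  g_2((3, 0)) = 0
Stationarity residual: grad f(x) + sum_i lambda_i a_i = (0, 0)
  -> stationarity OK
Primal feasibility (all g_i <= 0): OK
Dual feasibility (all lambda_i >= 0): OK
Complementary slackness (lambda_i * g_i(x) = 0 for all i): OK

Verdict: yes, KKT holds.

yes


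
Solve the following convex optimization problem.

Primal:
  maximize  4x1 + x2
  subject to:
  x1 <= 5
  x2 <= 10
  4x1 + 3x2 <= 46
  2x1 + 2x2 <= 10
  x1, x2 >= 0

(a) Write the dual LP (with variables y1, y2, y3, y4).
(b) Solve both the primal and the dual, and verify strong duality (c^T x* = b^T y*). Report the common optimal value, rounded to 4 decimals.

The standard primal-dual pair for 'max c^T x s.t. A x <= b, x >= 0' is:
  Dual:  min b^T y  s.t.  A^T y >= c,  y >= 0.

So the dual LP is:
  minimize  5y1 + 10y2 + 46y3 + 10y4
  subject to:
    y1 + 4y3 + 2y4 >= 4
    y2 + 3y3 + 2y4 >= 1
    y1, y2, y3, y4 >= 0

Solving the primal: x* = (5, 0).
  primal value c^T x* = 20.
Solving the dual: y* = (3, 0, 0, 0.5).
  dual value b^T y* = 20.
Strong duality: c^T x* = b^T y*. Confirmed.

20


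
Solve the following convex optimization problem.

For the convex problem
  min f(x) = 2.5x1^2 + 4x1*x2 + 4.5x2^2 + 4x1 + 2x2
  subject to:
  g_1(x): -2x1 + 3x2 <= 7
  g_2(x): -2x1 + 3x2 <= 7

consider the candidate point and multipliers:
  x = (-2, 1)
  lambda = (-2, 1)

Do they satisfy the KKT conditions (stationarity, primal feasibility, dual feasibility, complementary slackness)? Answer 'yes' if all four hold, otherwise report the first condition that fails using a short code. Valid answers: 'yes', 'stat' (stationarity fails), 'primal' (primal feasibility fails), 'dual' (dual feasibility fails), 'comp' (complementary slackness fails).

Gradient of f: grad f(x) = Q x + c = (-2, 3)
Constraint values g_i(x) = a_i^T x - b_i:
  g_1((-2, 1)) = 0
  g_2((-2, 1)) = 0
Stationarity residual: grad f(x) + sum_i lambda_i a_i = (0, 0)
  -> stationarity OK
Primal feasibility (all g_i <= 0): OK
Dual feasibility (all lambda_i >= 0): FAILS
Complementary slackness (lambda_i * g_i(x) = 0 for all i): OK

Verdict: the first failing condition is dual_feasibility -> dual.

dual


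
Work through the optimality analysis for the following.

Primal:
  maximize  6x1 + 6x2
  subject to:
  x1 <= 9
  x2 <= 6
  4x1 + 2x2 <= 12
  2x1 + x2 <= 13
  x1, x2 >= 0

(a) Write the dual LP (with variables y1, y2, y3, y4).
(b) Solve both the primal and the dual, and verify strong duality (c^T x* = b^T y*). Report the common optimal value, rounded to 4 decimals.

The standard primal-dual pair for 'max c^T x s.t. A x <= b, x >= 0' is:
  Dual:  min b^T y  s.t.  A^T y >= c,  y >= 0.

So the dual LP is:
  minimize  9y1 + 6y2 + 12y3 + 13y4
  subject to:
    y1 + 4y3 + 2y4 >= 6
    y2 + 2y3 + y4 >= 6
    y1, y2, y3, y4 >= 0

Solving the primal: x* = (0, 6).
  primal value c^T x* = 36.
Solving the dual: y* = (0, 3, 1.5, 0).
  dual value b^T y* = 36.
Strong duality: c^T x* = b^T y*. Confirmed.

36
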